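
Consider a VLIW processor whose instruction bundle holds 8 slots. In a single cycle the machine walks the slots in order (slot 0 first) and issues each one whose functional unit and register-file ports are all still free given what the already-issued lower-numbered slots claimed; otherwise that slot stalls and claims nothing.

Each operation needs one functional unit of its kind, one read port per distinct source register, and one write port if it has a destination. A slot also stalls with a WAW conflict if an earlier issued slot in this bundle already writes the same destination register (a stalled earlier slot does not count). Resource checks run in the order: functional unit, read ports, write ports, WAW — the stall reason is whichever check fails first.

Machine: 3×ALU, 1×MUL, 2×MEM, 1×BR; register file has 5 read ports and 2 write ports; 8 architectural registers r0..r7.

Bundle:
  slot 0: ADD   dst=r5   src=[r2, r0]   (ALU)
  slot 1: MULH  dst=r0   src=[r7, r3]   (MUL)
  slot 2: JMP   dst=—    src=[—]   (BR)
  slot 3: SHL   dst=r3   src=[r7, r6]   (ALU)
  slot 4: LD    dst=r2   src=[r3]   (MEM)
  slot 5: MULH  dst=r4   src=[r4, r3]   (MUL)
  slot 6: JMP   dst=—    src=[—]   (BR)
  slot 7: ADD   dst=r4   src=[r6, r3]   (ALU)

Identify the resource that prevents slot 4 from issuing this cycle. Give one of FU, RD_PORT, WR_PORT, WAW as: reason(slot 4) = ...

reason(slot 4) = WR_PORT

[0] ALU needs rd=2 wr=1: ok; after: ALU=2 MUL=1 MEM=2 BR=1, R=3, W=1
[1] MUL needs rd=2 wr=1: ok; after: ALU=2 MUL=0 MEM=2 BR=1, R=1, W=0
[2] BR needs rd=0 wr=0: ok; after: ALU=2 MUL=0 MEM=2 BR=0, R=1, W=0
[3] ALU needs rd=2 wr=1: RD_PORT; after: ALU=2 MUL=0 MEM=2 BR=0, R=1, W=0
[4] MEM needs rd=1 wr=1: WR_PORT; after: ALU=2 MUL=0 MEM=2 BR=0, R=1, W=0
[5] MUL needs rd=2 wr=1: FU; after: ALU=2 MUL=0 MEM=2 BR=0, R=1, W=0
[6] BR needs rd=0 wr=0: FU; after: ALU=2 MUL=0 MEM=2 BR=0, R=1, W=0
[7] ALU needs rd=2 wr=1: RD_PORT; after: ALU=2 MUL=0 MEM=2 BR=0, R=1, W=0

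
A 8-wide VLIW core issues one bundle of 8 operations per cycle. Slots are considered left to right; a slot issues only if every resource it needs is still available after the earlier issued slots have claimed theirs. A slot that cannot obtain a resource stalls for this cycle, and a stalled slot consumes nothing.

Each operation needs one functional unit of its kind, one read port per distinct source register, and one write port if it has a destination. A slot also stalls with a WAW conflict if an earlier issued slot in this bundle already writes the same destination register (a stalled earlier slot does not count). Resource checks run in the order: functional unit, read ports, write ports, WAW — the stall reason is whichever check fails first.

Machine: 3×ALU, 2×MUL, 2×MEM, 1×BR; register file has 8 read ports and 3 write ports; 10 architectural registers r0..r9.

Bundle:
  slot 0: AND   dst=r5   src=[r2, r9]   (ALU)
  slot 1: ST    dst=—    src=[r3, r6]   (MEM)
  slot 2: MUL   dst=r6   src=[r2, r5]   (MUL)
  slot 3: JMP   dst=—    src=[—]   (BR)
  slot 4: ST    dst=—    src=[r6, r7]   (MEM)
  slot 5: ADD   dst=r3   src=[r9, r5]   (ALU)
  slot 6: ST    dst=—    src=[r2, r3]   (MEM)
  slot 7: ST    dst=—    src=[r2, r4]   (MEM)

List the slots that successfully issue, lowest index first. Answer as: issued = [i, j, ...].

issued = [0, 1, 2, 3, 4]

  0. ALU→r5 ⇒ go  {2A/2Mu/2Ld/1B | 6r 2w}
  1. MEM ⇒ go  {2A/2Mu/1Ld/1B | 4r 2w}
  2. MUL→r6 ⇒ go  {2A/1Mu/1Ld/1B | 2r 1w}
  3. BR ⇒ go  {2A/1Mu/1Ld/0B | 2r 1w}
  4. MEM ⇒ go  {2A/1Mu/0Ld/0B | 0r 1w}
  5. ALU→r3 ⇒ no(RD_PORT)  {2A/1Mu/0Ld/0B | 0r 1w}
  6. MEM ⇒ no(FU)  {2A/1Mu/0Ld/0B | 0r 1w}
  7. MEM ⇒ no(FU)  {2A/1Mu/0Ld/0B | 0r 1w}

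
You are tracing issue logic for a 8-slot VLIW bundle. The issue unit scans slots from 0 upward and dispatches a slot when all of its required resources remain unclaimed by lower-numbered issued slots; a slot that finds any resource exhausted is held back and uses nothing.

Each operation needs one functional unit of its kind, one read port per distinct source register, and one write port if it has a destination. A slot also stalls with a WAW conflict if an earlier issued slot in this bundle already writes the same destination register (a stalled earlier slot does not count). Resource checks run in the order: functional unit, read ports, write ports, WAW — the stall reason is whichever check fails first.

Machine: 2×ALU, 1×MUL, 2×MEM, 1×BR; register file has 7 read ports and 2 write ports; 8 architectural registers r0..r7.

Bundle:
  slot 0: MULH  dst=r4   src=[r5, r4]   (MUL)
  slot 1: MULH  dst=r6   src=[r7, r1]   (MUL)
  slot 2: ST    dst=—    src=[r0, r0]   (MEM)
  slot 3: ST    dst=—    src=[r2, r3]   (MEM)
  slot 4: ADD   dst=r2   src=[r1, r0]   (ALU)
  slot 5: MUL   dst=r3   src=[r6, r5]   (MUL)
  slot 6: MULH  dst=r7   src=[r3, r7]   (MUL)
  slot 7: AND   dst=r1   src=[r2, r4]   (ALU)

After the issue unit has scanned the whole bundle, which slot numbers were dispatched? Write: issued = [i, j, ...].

issued = [0, 2, 3, 4]

#0 MUL src=r5,r4 dispatched  <A:2 Mu:0 Ld:2 B:1 rd:5 wr:1>
#1 MUL src=r7,r1 held:FU  <A:2 Mu:0 Ld:2 B:1 rd:5 wr:1>
#2 MEM src=r0,r0 dispatched  <A:2 Mu:0 Ld:1 B:1 rd:4 wr:1>
#3 MEM src=r2,r3 dispatched  <A:2 Mu:0 Ld:0 B:1 rd:2 wr:1>
#4 ALU src=r1,r0 dispatched  <A:1 Mu:0 Ld:0 B:1 rd:0 wr:0>
#5 MUL src=r6,r5 held:FU  <A:1 Mu:0 Ld:0 B:1 rd:0 wr:0>
#6 MUL src=r3,r7 held:FU  <A:1 Mu:0 Ld:0 B:1 rd:0 wr:0>
#7 ALU src=r2,r4 held:RD_PORT  <A:1 Mu:0 Ld:0 B:1 rd:0 wr:0>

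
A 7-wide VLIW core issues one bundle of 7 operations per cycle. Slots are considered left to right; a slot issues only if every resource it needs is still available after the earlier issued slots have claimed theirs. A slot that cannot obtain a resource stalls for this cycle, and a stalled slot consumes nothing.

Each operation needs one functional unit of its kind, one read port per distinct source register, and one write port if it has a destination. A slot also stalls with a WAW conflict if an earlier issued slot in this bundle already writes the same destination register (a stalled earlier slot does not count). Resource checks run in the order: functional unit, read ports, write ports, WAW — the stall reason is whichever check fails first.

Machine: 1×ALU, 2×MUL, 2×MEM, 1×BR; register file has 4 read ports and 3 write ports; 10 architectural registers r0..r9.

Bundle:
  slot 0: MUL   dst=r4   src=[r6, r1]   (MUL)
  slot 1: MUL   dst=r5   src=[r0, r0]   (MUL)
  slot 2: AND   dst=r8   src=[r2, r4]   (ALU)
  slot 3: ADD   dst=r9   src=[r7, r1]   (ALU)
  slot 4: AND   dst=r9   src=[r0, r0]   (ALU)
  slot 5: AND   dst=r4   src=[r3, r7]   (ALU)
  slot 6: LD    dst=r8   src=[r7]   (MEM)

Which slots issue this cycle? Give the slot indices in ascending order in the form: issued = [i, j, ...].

slot 0 (MUL): ISSUE — free A1,Mu1,Ld2,B1 rp2 wp2
slot 1 (MUL): ISSUE — free A1,Mu0,Ld2,B1 rp1 wp1
slot 2 (ALU): stall RD_PORT — free A1,Mu0,Ld2,B1 rp1 wp1
slot 3 (ALU): stall RD_PORT — free A1,Mu0,Ld2,B1 rp1 wp1
slot 4 (ALU): ISSUE — free A0,Mu0,Ld2,B1 rp0 wp0
slot 5 (ALU): stall FU — free A0,Mu0,Ld2,B1 rp0 wp0
slot 6 (MEM): stall RD_PORT — free A0,Mu0,Ld2,B1 rp0 wp0

issued = [0, 1, 4]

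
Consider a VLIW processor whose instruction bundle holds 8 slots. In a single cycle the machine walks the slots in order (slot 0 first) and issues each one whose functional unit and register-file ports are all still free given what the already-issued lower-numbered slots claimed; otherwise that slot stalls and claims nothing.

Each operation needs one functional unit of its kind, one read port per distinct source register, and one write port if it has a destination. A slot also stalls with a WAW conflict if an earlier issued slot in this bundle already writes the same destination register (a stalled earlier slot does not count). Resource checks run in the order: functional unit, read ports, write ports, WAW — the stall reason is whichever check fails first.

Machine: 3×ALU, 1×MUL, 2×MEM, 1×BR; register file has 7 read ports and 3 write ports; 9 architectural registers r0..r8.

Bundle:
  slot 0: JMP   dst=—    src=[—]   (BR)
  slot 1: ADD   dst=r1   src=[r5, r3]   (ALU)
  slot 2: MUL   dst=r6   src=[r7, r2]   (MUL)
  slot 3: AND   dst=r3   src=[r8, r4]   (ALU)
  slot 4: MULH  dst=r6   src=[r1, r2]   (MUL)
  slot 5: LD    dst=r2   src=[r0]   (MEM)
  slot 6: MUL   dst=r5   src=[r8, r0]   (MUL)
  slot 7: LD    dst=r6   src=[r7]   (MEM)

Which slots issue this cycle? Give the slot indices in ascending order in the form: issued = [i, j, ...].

issued = [0, 1, 2, 3]

[0] BR needs rd=0 wr=0: ok; after: ALU=3 MUL=1 MEM=2 BR=0, R=7, W=3
[1] ALU needs rd=2 wr=1: ok; after: ALU=2 MUL=1 MEM=2 BR=0, R=5, W=2
[2] MUL needs rd=2 wr=1: ok; after: ALU=2 MUL=0 MEM=2 BR=0, R=3, W=1
[3] ALU needs rd=2 wr=1: ok; after: ALU=1 MUL=0 MEM=2 BR=0, R=1, W=0
[4] MUL needs rd=2 wr=1: FU; after: ALU=1 MUL=0 MEM=2 BR=0, R=1, W=0
[5] MEM needs rd=1 wr=1: WR_PORT; after: ALU=1 MUL=0 MEM=2 BR=0, R=1, W=0
[6] MUL needs rd=2 wr=1: FU; after: ALU=1 MUL=0 MEM=2 BR=0, R=1, W=0
[7] MEM needs rd=1 wr=1: WR_PORT; after: ALU=1 MUL=0 MEM=2 BR=0, R=1, W=0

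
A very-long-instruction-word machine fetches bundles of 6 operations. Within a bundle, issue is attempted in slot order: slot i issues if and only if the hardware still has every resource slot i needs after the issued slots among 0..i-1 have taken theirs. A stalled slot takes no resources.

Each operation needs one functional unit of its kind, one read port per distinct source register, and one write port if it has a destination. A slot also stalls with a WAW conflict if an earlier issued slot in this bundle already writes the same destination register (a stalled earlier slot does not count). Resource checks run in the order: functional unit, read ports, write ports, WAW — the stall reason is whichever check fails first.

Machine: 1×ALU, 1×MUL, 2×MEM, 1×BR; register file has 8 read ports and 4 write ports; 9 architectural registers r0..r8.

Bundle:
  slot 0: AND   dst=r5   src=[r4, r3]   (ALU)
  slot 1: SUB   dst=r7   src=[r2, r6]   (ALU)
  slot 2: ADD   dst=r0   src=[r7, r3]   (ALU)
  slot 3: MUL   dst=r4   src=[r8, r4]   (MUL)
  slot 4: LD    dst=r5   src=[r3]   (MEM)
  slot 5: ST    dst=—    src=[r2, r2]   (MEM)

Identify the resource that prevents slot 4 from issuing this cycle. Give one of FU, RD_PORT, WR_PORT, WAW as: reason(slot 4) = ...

slot 0 (ALU): ISSUE — free A0,Mu1,Ld2,B1 rp6 wp3
slot 1 (ALU): stall FU — free A0,Mu1,Ld2,B1 rp6 wp3
slot 2 (ALU): stall FU — free A0,Mu1,Ld2,B1 rp6 wp3
slot 3 (MUL): ISSUE — free A0,Mu0,Ld2,B1 rp4 wp2
slot 4 (MEM): stall WAW — free A0,Mu0,Ld2,B1 rp4 wp2
slot 5 (MEM): ISSUE — free A0,Mu0,Ld1,B1 rp3 wp2

reason(slot 4) = WAW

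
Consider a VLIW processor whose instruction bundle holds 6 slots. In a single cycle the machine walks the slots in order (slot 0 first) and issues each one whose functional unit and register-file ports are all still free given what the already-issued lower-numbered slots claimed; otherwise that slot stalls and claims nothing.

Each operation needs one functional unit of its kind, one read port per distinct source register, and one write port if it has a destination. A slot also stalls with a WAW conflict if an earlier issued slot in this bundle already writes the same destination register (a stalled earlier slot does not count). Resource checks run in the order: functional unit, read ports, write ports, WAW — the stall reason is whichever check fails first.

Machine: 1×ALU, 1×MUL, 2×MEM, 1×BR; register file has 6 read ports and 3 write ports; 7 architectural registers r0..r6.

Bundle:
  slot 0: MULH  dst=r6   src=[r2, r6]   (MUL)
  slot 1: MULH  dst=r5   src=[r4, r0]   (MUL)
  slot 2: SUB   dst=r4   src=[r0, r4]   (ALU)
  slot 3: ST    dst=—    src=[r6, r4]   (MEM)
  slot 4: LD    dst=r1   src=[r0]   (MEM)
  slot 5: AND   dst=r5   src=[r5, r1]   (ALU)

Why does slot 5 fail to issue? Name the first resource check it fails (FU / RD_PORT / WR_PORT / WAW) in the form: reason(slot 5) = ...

reason(slot 5) = FU

slot 0 (MUL): ISSUE — free A1,Mu0,Ld2,B1 rp4 wp2
slot 1 (MUL): stall FU — free A1,Mu0,Ld2,B1 rp4 wp2
slot 2 (ALU): ISSUE — free A0,Mu0,Ld2,B1 rp2 wp1
slot 3 (MEM): ISSUE — free A0,Mu0,Ld1,B1 rp0 wp1
slot 4 (MEM): stall RD_PORT — free A0,Mu0,Ld1,B1 rp0 wp1
slot 5 (ALU): stall FU — free A0,Mu0,Ld1,B1 rp0 wp1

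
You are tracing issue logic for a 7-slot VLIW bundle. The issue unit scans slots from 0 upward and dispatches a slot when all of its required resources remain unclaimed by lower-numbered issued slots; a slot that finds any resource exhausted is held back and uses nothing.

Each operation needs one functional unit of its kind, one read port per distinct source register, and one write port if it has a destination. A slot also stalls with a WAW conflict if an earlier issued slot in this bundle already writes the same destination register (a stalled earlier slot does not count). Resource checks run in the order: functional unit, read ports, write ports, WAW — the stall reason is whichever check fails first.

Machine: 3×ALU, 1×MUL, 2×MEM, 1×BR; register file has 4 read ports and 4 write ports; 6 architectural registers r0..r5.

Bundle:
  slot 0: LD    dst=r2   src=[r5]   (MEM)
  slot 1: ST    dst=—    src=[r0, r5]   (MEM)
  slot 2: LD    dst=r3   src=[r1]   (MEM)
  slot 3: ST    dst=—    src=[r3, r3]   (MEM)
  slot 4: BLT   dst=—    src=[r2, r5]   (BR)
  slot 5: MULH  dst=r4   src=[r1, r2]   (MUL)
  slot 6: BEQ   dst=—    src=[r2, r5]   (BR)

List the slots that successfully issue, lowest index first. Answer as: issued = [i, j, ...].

(0) want 1×MEM +1rd +1wr — yes → AL3|MU1|ME1|BR1|rd3|wr3
(1) want 1×MEM +2rd +0wr — yes → AL3|MU1|ME0|BR1|rd1|wr3
(2) want 1×MEM +1rd +1wr — FU → AL3|MU1|ME0|BR1|rd1|wr3
(3) want 1×MEM +1rd +0wr — FU → AL3|MU1|ME0|BR1|rd1|wr3
(4) want 1×BR +2rd +0wr — RD_PORT → AL3|MU1|ME0|BR1|rd1|wr3
(5) want 1×MUL +2rd +1wr — RD_PORT → AL3|MU1|ME0|BR1|rd1|wr3
(6) want 1×BR +2rd +0wr — RD_PORT → AL3|MU1|ME0|BR1|rd1|wr3

issued = [0, 1]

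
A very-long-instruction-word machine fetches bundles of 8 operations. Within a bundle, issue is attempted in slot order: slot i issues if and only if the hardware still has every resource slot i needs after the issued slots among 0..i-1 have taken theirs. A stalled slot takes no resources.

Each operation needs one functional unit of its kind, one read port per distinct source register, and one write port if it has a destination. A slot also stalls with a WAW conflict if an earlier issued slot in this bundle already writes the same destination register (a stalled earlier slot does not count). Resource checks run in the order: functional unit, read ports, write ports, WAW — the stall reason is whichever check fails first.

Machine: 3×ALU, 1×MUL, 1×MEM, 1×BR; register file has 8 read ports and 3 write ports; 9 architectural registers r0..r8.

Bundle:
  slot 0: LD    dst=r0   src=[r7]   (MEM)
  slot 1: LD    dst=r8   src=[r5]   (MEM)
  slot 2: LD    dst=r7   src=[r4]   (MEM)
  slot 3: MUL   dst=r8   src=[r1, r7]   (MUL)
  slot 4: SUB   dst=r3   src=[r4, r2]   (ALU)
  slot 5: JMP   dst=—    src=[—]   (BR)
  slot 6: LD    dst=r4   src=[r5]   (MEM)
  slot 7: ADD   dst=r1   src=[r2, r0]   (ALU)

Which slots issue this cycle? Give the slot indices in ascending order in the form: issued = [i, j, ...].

#0 MEM src=r7 dispatched  <A:3 Mu:1 Ld:0 B:1 rd:7 wr:2>
#1 MEM src=r5 held:FU  <A:3 Mu:1 Ld:0 B:1 rd:7 wr:2>
#2 MEM src=r4 held:FU  <A:3 Mu:1 Ld:0 B:1 rd:7 wr:2>
#3 MUL src=r1,r7 dispatched  <A:3 Mu:0 Ld:0 B:1 rd:5 wr:1>
#4 ALU src=r4,r2 dispatched  <A:2 Mu:0 Ld:0 B:1 rd:3 wr:0>
#5 BR src=- dispatched  <A:2 Mu:0 Ld:0 B:0 rd:3 wr:0>
#6 MEM src=r5 held:FU  <A:2 Mu:0 Ld:0 B:0 rd:3 wr:0>
#7 ALU src=r2,r0 held:WR_PORT  <A:2 Mu:0 Ld:0 B:0 rd:3 wr:0>

issued = [0, 3, 4, 5]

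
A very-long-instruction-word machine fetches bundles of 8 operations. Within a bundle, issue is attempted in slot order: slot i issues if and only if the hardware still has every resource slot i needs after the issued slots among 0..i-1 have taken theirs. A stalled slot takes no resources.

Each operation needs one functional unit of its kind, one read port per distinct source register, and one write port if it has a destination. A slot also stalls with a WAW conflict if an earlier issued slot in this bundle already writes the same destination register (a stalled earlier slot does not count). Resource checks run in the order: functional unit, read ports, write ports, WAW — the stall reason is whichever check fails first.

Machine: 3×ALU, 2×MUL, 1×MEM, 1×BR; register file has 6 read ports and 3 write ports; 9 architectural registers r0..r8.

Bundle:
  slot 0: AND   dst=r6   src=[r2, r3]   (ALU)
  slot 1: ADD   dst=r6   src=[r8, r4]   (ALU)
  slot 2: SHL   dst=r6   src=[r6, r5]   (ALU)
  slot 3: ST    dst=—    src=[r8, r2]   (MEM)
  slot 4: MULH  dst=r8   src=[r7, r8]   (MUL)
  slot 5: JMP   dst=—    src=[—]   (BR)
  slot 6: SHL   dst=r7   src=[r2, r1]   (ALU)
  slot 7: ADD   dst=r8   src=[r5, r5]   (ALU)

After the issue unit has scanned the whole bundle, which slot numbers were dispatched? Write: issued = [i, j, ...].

issued = [0, 3, 4, 5]

  0. ALU→r6 ⇒ go  {2A/2Mu/1Ld/1B | 4r 2w}
  1. ALU→r6 ⇒ no(WAW)  {2A/2Mu/1Ld/1B | 4r 2w}
  2. ALU→r6 ⇒ no(WAW)  {2A/2Mu/1Ld/1B | 4r 2w}
  3. MEM ⇒ go  {2A/2Mu/0Ld/1B | 2r 2w}
  4. MUL→r8 ⇒ go  {2A/1Mu/0Ld/1B | 0r 1w}
  5. BR ⇒ go  {2A/1Mu/0Ld/0B | 0r 1w}
  6. ALU→r7 ⇒ no(RD_PORT)  {2A/1Mu/0Ld/0B | 0r 1w}
  7. ALU→r8 ⇒ no(RD_PORT)  {2A/1Mu/0Ld/0B | 0r 1w}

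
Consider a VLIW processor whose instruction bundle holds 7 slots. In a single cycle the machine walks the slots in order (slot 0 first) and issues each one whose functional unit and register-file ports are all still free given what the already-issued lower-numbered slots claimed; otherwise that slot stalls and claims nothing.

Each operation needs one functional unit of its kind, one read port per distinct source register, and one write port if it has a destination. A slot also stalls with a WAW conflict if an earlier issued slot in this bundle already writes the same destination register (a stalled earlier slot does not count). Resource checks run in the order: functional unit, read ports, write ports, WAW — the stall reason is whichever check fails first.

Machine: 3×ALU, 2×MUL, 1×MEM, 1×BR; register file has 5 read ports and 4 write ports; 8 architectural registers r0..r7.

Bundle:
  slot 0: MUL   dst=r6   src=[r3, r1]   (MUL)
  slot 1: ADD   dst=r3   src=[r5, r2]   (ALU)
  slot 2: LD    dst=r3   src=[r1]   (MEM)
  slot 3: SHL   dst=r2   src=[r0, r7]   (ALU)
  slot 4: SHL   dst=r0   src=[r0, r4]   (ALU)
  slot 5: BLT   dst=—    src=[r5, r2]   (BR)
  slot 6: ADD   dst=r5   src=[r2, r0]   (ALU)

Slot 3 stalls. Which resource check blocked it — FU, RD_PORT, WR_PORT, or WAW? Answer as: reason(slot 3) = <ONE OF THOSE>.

  0. MUL→r6 ⇒ go  {3A/1Mu/1Ld/1B | 3r 3w}
  1. ALU→r3 ⇒ go  {2A/1Mu/1Ld/1B | 1r 2w}
  2. MEM→r3 ⇒ no(WAW)  {2A/1Mu/1Ld/1B | 1r 2w}
  3. ALU→r2 ⇒ no(RD_PORT)  {2A/1Mu/1Ld/1B | 1r 2w}
  4. ALU→r0 ⇒ no(RD_PORT)  {2A/1Mu/1Ld/1B | 1r 2w}
  5. BR ⇒ no(RD_PORT)  {2A/1Mu/1Ld/1B | 1r 2w}
  6. ALU→r5 ⇒ no(RD_PORT)  {2A/1Mu/1Ld/1B | 1r 2w}

reason(slot 3) = RD_PORT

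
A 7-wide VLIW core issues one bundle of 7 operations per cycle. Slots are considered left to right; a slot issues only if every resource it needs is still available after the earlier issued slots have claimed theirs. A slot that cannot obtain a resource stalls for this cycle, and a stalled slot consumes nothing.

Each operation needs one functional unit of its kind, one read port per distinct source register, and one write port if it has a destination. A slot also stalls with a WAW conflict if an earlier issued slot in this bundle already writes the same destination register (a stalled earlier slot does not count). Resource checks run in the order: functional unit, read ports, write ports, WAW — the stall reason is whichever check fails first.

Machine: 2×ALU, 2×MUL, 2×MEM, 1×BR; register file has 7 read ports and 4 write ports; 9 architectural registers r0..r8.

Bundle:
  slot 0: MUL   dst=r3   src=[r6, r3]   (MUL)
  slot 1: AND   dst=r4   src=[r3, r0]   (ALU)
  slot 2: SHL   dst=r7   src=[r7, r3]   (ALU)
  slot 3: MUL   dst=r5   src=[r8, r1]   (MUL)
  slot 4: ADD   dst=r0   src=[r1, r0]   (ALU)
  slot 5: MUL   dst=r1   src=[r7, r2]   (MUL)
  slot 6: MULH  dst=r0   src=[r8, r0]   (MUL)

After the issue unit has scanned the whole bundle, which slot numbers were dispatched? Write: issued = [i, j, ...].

issued = [0, 1, 2]

slot 0 (MUL): ISSUE — free A2,Mu1,Ld2,B1 rp5 wp3
slot 1 (ALU): ISSUE — free A1,Mu1,Ld2,B1 rp3 wp2
slot 2 (ALU): ISSUE — free A0,Mu1,Ld2,B1 rp1 wp1
slot 3 (MUL): stall RD_PORT — free A0,Mu1,Ld2,B1 rp1 wp1
slot 4 (ALU): stall FU — free A0,Mu1,Ld2,B1 rp1 wp1
slot 5 (MUL): stall RD_PORT — free A0,Mu1,Ld2,B1 rp1 wp1
slot 6 (MUL): stall RD_PORT — free A0,Mu1,Ld2,B1 rp1 wp1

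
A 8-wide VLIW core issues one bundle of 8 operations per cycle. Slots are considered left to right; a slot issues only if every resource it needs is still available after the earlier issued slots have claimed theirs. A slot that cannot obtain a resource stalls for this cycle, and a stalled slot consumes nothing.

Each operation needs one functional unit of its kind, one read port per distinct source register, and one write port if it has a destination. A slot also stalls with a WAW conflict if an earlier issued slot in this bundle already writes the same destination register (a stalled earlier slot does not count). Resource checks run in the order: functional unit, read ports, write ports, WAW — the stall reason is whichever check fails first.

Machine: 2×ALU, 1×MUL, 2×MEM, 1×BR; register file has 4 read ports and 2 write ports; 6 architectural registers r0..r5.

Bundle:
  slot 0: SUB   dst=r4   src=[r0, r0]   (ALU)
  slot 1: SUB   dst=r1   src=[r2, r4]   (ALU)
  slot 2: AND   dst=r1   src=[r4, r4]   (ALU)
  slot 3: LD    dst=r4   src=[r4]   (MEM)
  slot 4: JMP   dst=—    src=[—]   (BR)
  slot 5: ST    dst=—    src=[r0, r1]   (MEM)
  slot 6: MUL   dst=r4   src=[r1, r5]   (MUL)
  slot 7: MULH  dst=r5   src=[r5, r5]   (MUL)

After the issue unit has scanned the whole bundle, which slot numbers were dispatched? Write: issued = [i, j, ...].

[0] ALU needs rd=1 wr=1: ok; after: ALU=1 MUL=1 MEM=2 BR=1, R=3, W=1
[1] ALU needs rd=2 wr=1: ok; after: ALU=0 MUL=1 MEM=2 BR=1, R=1, W=0
[2] ALU needs rd=1 wr=1: FU; after: ALU=0 MUL=1 MEM=2 BR=1, R=1, W=0
[3] MEM needs rd=1 wr=1: WR_PORT; after: ALU=0 MUL=1 MEM=2 BR=1, R=1, W=0
[4] BR needs rd=0 wr=0: ok; after: ALU=0 MUL=1 MEM=2 BR=0, R=1, W=0
[5] MEM needs rd=2 wr=0: RD_PORT; after: ALU=0 MUL=1 MEM=2 BR=0, R=1, W=0
[6] MUL needs rd=2 wr=1: RD_PORT; after: ALU=0 MUL=1 MEM=2 BR=0, R=1, W=0
[7] MUL needs rd=1 wr=1: WR_PORT; after: ALU=0 MUL=1 MEM=2 BR=0, R=1, W=0

issued = [0, 1, 4]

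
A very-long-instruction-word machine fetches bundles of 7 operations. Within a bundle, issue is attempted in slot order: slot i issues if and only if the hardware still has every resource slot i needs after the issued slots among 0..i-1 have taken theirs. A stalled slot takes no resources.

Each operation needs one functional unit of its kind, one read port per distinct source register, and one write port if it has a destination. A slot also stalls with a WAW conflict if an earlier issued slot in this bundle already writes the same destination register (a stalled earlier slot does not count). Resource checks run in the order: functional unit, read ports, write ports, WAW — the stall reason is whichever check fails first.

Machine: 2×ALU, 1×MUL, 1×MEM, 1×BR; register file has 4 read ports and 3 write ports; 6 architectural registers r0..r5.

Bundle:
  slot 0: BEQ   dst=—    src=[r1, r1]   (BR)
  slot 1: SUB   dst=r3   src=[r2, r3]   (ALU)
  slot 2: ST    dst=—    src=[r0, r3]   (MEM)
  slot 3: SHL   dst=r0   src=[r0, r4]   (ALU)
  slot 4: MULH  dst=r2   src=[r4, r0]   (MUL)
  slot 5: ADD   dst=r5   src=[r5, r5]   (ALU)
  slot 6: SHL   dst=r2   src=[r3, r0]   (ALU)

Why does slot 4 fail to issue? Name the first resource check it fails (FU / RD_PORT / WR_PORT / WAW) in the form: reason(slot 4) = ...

  0. BR ⇒ go  {2A/1Mu/1Ld/0B | 3r 3w}
  1. ALU→r3 ⇒ go  {1A/1Mu/1Ld/0B | 1r 2w}
  2. MEM ⇒ no(RD_PORT)  {1A/1Mu/1Ld/0B | 1r 2w}
  3. ALU→r0 ⇒ no(RD_PORT)  {1A/1Mu/1Ld/0B | 1r 2w}
  4. MUL→r2 ⇒ no(RD_PORT)  {1A/1Mu/1Ld/0B | 1r 2w}
  5. ALU→r5 ⇒ go  {0A/1Mu/1Ld/0B | 0r 1w}
  6. ALU→r2 ⇒ no(FU)  {0A/1Mu/1Ld/0B | 0r 1w}

reason(slot 4) = RD_PORT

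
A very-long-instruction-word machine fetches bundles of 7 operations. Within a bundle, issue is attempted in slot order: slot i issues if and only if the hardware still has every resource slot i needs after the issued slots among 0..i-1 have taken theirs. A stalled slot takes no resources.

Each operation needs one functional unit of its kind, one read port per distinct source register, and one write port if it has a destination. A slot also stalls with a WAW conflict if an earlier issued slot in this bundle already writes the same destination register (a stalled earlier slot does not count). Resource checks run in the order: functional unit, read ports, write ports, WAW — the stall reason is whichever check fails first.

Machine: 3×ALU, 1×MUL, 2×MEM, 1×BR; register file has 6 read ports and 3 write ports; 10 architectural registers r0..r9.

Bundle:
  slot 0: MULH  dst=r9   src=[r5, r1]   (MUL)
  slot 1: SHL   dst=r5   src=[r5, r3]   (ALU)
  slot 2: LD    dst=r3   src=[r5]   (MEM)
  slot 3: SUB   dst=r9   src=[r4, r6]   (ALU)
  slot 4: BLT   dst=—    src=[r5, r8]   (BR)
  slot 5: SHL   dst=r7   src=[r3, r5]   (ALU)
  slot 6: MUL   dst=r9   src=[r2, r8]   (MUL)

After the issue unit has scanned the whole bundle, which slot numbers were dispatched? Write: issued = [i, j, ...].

  0. MUL→r9 ⇒ go  {3A/0Mu/2Ld/1B | 4r 2w}
  1. ALU→r5 ⇒ go  {2A/0Mu/2Ld/1B | 2r 1w}
  2. MEM→r3 ⇒ go  {2A/0Mu/1Ld/1B | 1r 0w}
  3. ALU→r9 ⇒ no(RD_PORT)  {2A/0Mu/1Ld/1B | 1r 0w}
  4. BR ⇒ no(RD_PORT)  {2A/0Mu/1Ld/1B | 1r 0w}
  5. ALU→r7 ⇒ no(RD_PORT)  {2A/0Mu/1Ld/1B | 1r 0w}
  6. MUL→r9 ⇒ no(FU)  {2A/0Mu/1Ld/1B | 1r 0w}

issued = [0, 1, 2]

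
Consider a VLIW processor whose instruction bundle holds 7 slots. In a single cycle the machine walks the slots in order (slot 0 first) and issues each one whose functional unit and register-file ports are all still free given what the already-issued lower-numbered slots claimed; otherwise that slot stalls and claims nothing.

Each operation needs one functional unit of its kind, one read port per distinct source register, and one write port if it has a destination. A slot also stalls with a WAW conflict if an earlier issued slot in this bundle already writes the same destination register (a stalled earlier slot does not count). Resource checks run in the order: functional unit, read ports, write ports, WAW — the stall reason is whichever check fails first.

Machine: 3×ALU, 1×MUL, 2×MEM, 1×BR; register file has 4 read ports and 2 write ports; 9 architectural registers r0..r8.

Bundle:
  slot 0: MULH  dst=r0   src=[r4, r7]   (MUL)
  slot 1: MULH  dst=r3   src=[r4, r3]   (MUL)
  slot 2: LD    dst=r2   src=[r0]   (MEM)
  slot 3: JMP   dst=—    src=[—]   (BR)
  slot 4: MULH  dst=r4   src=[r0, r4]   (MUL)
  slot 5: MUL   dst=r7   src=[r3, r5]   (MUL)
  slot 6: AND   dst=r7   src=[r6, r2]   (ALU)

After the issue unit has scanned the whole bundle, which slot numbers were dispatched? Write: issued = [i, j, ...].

issued = [0, 2, 3]

slot 0 (MUL): ISSUE — free A3,Mu0,Ld2,B1 rp2 wp1
slot 1 (MUL): stall FU — free A3,Mu0,Ld2,B1 rp2 wp1
slot 2 (MEM): ISSUE — free A3,Mu0,Ld1,B1 rp1 wp0
slot 3 (BR): ISSUE — free A3,Mu0,Ld1,B0 rp1 wp0
slot 4 (MUL): stall FU — free A3,Mu0,Ld1,B0 rp1 wp0
slot 5 (MUL): stall FU — free A3,Mu0,Ld1,B0 rp1 wp0
slot 6 (ALU): stall RD_PORT — free A3,Mu0,Ld1,B0 rp1 wp0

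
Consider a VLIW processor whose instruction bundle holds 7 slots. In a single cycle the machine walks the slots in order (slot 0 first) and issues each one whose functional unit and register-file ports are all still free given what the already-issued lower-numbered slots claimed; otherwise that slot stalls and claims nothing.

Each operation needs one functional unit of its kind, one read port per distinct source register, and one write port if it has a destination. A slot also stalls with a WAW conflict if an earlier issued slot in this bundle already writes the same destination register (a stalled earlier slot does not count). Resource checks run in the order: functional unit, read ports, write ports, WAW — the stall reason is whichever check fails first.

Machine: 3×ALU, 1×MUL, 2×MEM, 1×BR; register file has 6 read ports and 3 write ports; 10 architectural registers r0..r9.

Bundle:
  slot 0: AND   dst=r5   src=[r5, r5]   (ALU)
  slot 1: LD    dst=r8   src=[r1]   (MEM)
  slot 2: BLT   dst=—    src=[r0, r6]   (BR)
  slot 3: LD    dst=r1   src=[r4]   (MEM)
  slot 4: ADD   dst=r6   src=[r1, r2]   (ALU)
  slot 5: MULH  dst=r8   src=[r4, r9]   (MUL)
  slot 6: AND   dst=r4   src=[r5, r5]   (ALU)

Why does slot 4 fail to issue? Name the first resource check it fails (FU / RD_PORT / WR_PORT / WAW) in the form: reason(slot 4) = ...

reason(slot 4) = RD_PORT

[0] ALU needs rd=1 wr=1: ok; after: ALU=2 MUL=1 MEM=2 BR=1, R=5, W=2
[1] MEM needs rd=1 wr=1: ok; after: ALU=2 MUL=1 MEM=1 BR=1, R=4, W=1
[2] BR needs rd=2 wr=0: ok; after: ALU=2 MUL=1 MEM=1 BR=0, R=2, W=1
[3] MEM needs rd=1 wr=1: ok; after: ALU=2 MUL=1 MEM=0 BR=0, R=1, W=0
[4] ALU needs rd=2 wr=1: RD_PORT; after: ALU=2 MUL=1 MEM=0 BR=0, R=1, W=0
[5] MUL needs rd=2 wr=1: RD_PORT; after: ALU=2 MUL=1 MEM=0 BR=0, R=1, W=0
[6] ALU needs rd=1 wr=1: WR_PORT; after: ALU=2 MUL=1 MEM=0 BR=0, R=1, W=0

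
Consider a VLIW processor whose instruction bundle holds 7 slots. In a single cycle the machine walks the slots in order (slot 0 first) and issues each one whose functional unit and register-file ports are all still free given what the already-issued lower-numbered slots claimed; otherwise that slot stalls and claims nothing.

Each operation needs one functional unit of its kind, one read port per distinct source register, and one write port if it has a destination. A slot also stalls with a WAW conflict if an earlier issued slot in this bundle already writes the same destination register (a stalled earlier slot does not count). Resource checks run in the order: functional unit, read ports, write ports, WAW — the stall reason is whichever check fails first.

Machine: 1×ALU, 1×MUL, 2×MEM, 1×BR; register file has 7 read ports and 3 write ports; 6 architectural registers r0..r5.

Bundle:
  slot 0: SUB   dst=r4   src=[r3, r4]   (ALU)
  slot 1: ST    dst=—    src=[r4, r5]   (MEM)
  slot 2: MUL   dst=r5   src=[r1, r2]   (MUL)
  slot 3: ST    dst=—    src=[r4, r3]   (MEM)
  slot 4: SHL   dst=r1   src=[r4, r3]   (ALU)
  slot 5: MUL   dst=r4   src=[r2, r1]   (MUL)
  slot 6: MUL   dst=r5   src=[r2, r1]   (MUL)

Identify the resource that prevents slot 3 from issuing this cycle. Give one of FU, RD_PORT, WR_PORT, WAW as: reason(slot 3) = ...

reason(slot 3) = RD_PORT

  0. ALU→r4 ⇒ go  {0A/1Mu/2Ld/1B | 5r 2w}
  1. MEM ⇒ go  {0A/1Mu/1Ld/1B | 3r 2w}
  2. MUL→r5 ⇒ go  {0A/0Mu/1Ld/1B | 1r 1w}
  3. MEM ⇒ no(RD_PORT)  {0A/0Mu/1Ld/1B | 1r 1w}
  4. ALU→r1 ⇒ no(FU)  {0A/0Mu/1Ld/1B | 1r 1w}
  5. MUL→r4 ⇒ no(FU)  {0A/0Mu/1Ld/1B | 1r 1w}
  6. MUL→r5 ⇒ no(FU)  {0A/0Mu/1Ld/1B | 1r 1w}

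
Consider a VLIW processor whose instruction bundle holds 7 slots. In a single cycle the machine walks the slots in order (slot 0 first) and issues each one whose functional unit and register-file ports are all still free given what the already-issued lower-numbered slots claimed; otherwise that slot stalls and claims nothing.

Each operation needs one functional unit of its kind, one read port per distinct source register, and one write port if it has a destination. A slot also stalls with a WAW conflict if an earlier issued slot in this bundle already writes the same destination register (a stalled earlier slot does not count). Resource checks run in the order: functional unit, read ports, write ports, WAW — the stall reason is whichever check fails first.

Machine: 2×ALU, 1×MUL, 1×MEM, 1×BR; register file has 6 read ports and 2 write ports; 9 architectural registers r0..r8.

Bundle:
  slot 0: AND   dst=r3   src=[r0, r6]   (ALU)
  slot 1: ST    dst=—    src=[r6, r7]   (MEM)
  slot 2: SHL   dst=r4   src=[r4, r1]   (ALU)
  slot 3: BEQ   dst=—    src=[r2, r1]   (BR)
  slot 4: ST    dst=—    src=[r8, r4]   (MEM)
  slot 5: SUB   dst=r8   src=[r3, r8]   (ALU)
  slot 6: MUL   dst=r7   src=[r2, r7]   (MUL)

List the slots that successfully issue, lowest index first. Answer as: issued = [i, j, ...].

issued = [0, 1, 2]

#0 ALU src=r0,r6 dispatched  <A:1 Mu:1 Ld:1 B:1 rd:4 wr:1>
#1 MEM src=r6,r7 dispatched  <A:1 Mu:1 Ld:0 B:1 rd:2 wr:1>
#2 ALU src=r4,r1 dispatched  <A:0 Mu:1 Ld:0 B:1 rd:0 wr:0>
#3 BR src=r2,r1 held:RD_PORT  <A:0 Mu:1 Ld:0 B:1 rd:0 wr:0>
#4 MEM src=r8,r4 held:FU  <A:0 Mu:1 Ld:0 B:1 rd:0 wr:0>
#5 ALU src=r3,r8 held:FU  <A:0 Mu:1 Ld:0 B:1 rd:0 wr:0>
#6 MUL src=r2,r7 held:RD_PORT  <A:0 Mu:1 Ld:0 B:1 rd:0 wr:0>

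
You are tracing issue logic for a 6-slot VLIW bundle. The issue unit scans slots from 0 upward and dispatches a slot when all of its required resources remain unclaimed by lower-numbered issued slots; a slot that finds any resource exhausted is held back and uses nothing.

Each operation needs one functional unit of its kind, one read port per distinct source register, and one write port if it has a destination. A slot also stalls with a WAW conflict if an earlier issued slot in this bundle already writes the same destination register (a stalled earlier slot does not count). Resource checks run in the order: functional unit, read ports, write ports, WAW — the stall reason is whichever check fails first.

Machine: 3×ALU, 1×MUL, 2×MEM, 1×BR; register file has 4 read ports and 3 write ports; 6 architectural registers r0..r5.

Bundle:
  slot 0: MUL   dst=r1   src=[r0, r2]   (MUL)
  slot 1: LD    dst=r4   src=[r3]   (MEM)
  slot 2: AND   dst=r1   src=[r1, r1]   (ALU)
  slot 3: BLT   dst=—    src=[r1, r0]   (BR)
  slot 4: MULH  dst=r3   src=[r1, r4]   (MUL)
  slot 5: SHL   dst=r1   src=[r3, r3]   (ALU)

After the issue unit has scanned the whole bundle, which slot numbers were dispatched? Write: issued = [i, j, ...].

issued = [0, 1]

  0. MUL→r1 ⇒ go  {3A/0Mu/2Ld/1B | 2r 2w}
  1. MEM→r4 ⇒ go  {3A/0Mu/1Ld/1B | 1r 1w}
  2. ALU→r1 ⇒ no(WAW)  {3A/0Mu/1Ld/1B | 1r 1w}
  3. BR ⇒ no(RD_PORT)  {3A/0Mu/1Ld/1B | 1r 1w}
  4. MUL→r3 ⇒ no(FU)  {3A/0Mu/1Ld/1B | 1r 1w}
  5. ALU→r1 ⇒ no(WAW)  {3A/0Mu/1Ld/1B | 1r 1w}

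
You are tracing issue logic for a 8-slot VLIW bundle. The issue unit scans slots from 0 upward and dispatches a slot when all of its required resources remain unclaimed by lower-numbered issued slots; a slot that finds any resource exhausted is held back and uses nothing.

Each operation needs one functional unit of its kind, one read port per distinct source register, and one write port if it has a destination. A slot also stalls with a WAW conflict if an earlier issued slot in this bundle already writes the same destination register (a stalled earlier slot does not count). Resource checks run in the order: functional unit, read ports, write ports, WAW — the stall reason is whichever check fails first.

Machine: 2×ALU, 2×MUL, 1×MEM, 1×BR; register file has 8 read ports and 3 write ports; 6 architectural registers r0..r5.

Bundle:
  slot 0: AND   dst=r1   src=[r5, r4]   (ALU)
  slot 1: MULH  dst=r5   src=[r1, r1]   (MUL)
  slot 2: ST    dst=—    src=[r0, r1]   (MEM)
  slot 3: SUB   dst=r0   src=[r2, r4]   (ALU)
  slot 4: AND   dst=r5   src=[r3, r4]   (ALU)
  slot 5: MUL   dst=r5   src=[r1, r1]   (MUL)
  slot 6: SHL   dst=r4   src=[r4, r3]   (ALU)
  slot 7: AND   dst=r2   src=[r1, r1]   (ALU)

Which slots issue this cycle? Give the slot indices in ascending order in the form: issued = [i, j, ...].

issued = [0, 1, 2, 3]

  0. ALU→r1 ⇒ go  {1A/2Mu/1Ld/1B | 6r 2w}
  1. MUL→r5 ⇒ go  {1A/1Mu/1Ld/1B | 5r 1w}
  2. MEM ⇒ go  {1A/1Mu/0Ld/1B | 3r 1w}
  3. ALU→r0 ⇒ go  {0A/1Mu/0Ld/1B | 1r 0w}
  4. ALU→r5 ⇒ no(FU)  {0A/1Mu/0Ld/1B | 1r 0w}
  5. MUL→r5 ⇒ no(WR_PORT)  {0A/1Mu/0Ld/1B | 1r 0w}
  6. ALU→r4 ⇒ no(FU)  {0A/1Mu/0Ld/1B | 1r 0w}
  7. ALU→r2 ⇒ no(FU)  {0A/1Mu/0Ld/1B | 1r 0w}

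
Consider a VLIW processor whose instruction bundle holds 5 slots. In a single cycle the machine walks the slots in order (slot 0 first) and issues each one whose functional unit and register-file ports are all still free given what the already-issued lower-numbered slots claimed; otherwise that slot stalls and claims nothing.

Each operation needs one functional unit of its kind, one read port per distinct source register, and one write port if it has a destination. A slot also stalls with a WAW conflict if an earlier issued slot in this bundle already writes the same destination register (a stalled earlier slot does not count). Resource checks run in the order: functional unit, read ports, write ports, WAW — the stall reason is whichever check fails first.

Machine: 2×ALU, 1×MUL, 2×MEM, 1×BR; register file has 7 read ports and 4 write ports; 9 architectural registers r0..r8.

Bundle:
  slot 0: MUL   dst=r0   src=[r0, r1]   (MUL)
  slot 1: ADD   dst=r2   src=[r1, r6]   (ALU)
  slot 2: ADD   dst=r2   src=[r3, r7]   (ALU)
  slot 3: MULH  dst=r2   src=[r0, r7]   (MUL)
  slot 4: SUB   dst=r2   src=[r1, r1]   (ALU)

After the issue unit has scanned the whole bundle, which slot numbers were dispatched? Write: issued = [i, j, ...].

  0. MUL→r0 ⇒ go  {2A/0Mu/2Ld/1B | 5r 3w}
  1. ALU→r2 ⇒ go  {1A/0Mu/2Ld/1B | 3r 2w}
  2. ALU→r2 ⇒ no(WAW)  {1A/0Mu/2Ld/1B | 3r 2w}
  3. MUL→r2 ⇒ no(FU)  {1A/0Mu/2Ld/1B | 3r 2w}
  4. ALU→r2 ⇒ no(WAW)  {1A/0Mu/2Ld/1B | 3r 2w}

issued = [0, 1]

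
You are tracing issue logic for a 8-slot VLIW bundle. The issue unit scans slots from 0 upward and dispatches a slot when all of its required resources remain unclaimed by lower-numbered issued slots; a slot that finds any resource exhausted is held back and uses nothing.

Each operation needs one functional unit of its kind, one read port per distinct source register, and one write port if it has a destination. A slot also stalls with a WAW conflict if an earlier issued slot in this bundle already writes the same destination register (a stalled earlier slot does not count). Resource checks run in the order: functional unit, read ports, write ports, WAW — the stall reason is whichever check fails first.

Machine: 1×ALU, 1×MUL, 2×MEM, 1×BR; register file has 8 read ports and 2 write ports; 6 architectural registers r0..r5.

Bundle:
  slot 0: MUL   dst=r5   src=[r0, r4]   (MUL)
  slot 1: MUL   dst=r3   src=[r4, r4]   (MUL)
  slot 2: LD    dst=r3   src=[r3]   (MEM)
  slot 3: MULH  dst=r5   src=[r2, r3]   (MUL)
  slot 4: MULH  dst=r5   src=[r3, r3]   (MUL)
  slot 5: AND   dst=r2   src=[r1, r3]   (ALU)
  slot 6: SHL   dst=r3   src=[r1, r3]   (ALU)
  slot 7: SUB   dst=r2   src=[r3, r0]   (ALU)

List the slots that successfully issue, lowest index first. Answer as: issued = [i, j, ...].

issued = [0, 2]

#0 MUL src=r0,r4 dispatched  <A:1 Mu:0 Ld:2 B:1 rd:6 wr:1>
#1 MUL src=r4,r4 held:FU  <A:1 Mu:0 Ld:2 B:1 rd:6 wr:1>
#2 MEM src=r3 dispatched  <A:1 Mu:0 Ld:1 B:1 rd:5 wr:0>
#3 MUL src=r2,r3 held:FU  <A:1 Mu:0 Ld:1 B:1 rd:5 wr:0>
#4 MUL src=r3,r3 held:FU  <A:1 Mu:0 Ld:1 B:1 rd:5 wr:0>
#5 ALU src=r1,r3 held:WR_PORT  <A:1 Mu:0 Ld:1 B:1 rd:5 wr:0>
#6 ALU src=r1,r3 held:WR_PORT  <A:1 Mu:0 Ld:1 B:1 rd:5 wr:0>
#7 ALU src=r3,r0 held:WR_PORT  <A:1 Mu:0 Ld:1 B:1 rd:5 wr:0>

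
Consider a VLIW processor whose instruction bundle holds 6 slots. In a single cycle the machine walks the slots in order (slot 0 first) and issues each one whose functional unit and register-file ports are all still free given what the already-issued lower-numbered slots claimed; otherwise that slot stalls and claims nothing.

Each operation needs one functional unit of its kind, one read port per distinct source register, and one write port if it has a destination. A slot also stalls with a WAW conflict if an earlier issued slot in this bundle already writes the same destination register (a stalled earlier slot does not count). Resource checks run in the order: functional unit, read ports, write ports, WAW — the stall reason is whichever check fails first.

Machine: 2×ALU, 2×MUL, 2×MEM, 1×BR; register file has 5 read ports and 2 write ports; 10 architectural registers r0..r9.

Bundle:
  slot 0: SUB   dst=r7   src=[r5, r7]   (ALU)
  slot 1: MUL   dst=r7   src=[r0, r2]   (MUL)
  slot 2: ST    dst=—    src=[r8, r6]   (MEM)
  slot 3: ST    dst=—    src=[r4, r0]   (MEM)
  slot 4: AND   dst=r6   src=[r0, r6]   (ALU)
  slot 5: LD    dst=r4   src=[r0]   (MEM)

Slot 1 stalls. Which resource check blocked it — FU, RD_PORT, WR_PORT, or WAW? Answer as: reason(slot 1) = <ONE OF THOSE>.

[0] ALU needs rd=2 wr=1: ok; after: ALU=1 MUL=2 MEM=2 BR=1, R=3, W=1
[1] MUL needs rd=2 wr=1: WAW; after: ALU=1 MUL=2 MEM=2 BR=1, R=3, W=1
[2] MEM needs rd=2 wr=0: ok; after: ALU=1 MUL=2 MEM=1 BR=1, R=1, W=1
[3] MEM needs rd=2 wr=0: RD_PORT; after: ALU=1 MUL=2 MEM=1 BR=1, R=1, W=1
[4] ALU needs rd=2 wr=1: RD_PORT; after: ALU=1 MUL=2 MEM=1 BR=1, R=1, W=1
[5] MEM needs rd=1 wr=1: ok; after: ALU=1 MUL=2 MEM=0 BR=1, R=0, W=0

reason(slot 1) = WAW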